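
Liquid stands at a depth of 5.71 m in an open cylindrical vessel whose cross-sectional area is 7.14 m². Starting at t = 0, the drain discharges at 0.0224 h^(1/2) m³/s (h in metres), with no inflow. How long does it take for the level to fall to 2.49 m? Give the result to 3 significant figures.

With no inflow, A dh/dt = −0.0224 √h.
Separate and integrate: 2(√h − √h₀) = −(0.0224/A) t.
t = 2A(√h₀ − √h)/0.0224 = 2·7.14·(√5.71 − √2.49)/0.0224
  = 14.280 × (2.3896 − 1.5780) / 0.0224 = 517.39 s.

517 s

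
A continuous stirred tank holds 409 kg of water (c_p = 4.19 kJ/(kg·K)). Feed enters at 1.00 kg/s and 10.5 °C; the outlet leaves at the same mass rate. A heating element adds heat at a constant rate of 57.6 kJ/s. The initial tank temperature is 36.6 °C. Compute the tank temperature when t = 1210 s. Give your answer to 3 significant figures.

M c_p dT/dt = ṁ c_p (T_in − T) + Q̇.
τ = M/ṁ = 409.00 s; T_ss = T_in + Q̇/(ṁ c_p) = 10.5 + 57.6/(1.00·4.19) = 24.247 °C.
This is linear first-order; T(t) = T_ss + (T₀ − T_ss) e^(−t/τ).
T(1210) = 24.247 + (12.353)·e^(−1210/409.00) = 24.247 + (12.353)·0.051900 = 24.888 °C.

24.9 °C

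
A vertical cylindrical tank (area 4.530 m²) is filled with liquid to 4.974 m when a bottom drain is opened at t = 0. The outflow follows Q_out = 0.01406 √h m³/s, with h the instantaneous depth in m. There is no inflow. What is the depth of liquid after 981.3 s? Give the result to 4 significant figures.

A dh/dt = −Q_out = −0.01406 √h.
This is separable: 2 d(√h)/dt = −0.01406/A, so √h = √h₀ − (0.01406/(2A)) t.
√h = √4.974 − 0.01406·981.3/(2·4.530) = 2.23025 − 1.52286 = 0.707390.
h = 0.707390² = 0.500401 m.

0.5004 m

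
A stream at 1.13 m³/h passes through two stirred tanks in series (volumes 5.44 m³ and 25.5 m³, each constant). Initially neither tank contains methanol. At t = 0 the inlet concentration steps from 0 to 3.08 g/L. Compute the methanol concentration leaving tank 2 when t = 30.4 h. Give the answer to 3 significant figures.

2.06 g/L

Species balance on tank i: dCᵢ/dt = (Cᵢ₋₁ − Cᵢ)/τᵢ with τᵢ = Vᵢ/Q.
τ₁ = 5.44/1.13 = 4.8142 h; τ₂ = 25.5/1.13 = 22.566 h.
Solving the cascade with C₁(0)=C₂(0)=0 gives C₂(t) = C_in[1 − (τ₁ e^(−t/τ₁) − τ₂ e^(−t/τ₂))/(τ₁ − τ₂)].
At t = 30.4: e^(−t/τ₁) = 0.0018095, e^(−t/τ₂) = 0.25998.
C₂ = 3.08·[1 − (4.8142·0.0018095 − 22.566·0.25998)/(-17.752)] = 3.08·0.67000 = 2.0636 g/L.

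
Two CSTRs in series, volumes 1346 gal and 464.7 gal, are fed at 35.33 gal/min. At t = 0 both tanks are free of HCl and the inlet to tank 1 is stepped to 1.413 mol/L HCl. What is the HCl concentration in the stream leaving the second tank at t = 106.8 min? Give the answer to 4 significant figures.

1.282 mol/L

Time constants: τᵢ = Vᵢ/Q for each well-mixed tank.
τ₁ = 1346/35.33 = 38.0979 min; τ₂ = 464.7/35.33 = 13.1531 min.
Solving the cascade with C₁(0)=C₂(0)=0 gives C₂(t) = C_in[1 − (τ₁ e^(−t/τ₁) − τ₂ e^(−t/τ₂))/(τ₁ − τ₂)].
At t = 106.8: e^(−t/τ₁) = 0.0606096, e^(−t/τ₂) = 0.000297606.
C₂ = 1.413·[1 − (38.0979·0.0606096 − 13.1531·0.000297606)/(24.9448)] = 1.413·0.907589 = 1.28242 mol/L.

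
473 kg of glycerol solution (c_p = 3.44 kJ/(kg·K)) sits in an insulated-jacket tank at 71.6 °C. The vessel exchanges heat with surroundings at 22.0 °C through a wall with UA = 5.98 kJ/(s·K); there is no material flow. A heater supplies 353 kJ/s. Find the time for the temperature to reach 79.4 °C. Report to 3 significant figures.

M c_p dT/dt = −UA(T − T_amb) + Q̇.
τ = M c_p/UA = 272.09 s; T_ss = T_amb + Q̇/UA = 22.0 + 353/5.98 = 81.030 °C.
T(t) = T_ss + (T₀ − T_ss)e^(−t/τ); set T = 79.4:
t = −τ ln[(T − T_ss)/(T₀ − T_ss)] = −272.09 · ln(0.17286) = 477.60 s.

478 s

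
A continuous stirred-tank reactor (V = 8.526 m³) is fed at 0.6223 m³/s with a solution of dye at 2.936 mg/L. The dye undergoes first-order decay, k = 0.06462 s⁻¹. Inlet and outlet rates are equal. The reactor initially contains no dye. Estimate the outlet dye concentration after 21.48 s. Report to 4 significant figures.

1.476 mg/L

Species balance: V dC/dt = Q C_in − Q C − k V C.
This is linear with rate a = Q/V + k = 0.137609 s⁻¹.
C_ss = Q C_in/(Q + kV) = 1.55727 mg/L; C(t) = C_ss + (C₀ − C_ss) e^(−a t).
C(21.48) = 1.55727 + (-1.55727)·e^(−0.137609·21.48) = 1.55727 + (-1.55727)·0.0520354 = 1.47624 mg/L.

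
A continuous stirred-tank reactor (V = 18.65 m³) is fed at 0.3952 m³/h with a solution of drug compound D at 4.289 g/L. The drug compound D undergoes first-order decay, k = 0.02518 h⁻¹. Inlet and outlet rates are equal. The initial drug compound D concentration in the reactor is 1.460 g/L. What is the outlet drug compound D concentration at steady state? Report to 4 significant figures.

V dC/dt = Q(C_in − C) − k V C.
At steady state: 0 = Q C_in − (Q + kV) C_ss, so C_ss = Q C_in/(Q + kV).
C_ss = 0.3952·4.289/(0.3952 + 0.02518·18.65) = 1.69501/0.864807 = 1.95999 g/L.

1.960 g/L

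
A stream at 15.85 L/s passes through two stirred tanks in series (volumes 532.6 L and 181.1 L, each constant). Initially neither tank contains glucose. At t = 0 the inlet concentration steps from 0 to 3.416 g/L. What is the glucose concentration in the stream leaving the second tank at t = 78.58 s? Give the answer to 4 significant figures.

Species balance on tank i: dCᵢ/dt = (Cᵢ₋₁ − Cᵢ)/τᵢ with τᵢ = Vᵢ/Q.
τ₁ = 532.6/15.85 = 33.6025 s; τ₂ = 181.1/15.85 = 11.4259 s.
Solving the cascade with C₁(0)=C₂(0)=0 gives C₂(t) = C_in[1 − (τ₁ e^(−t/τ₁) − τ₂ e^(−t/τ₂))/(τ₁ − τ₂)].
At t = 78.58: e^(−t/τ₁) = 0.0964708, e^(−t/τ₂) = 0.00103084.
C₂ = 3.416·[1 − (33.6025·0.0964708 − 11.4259·0.00103084)/(22.1767)] = 3.416·0.854357 = 2.91848 g/L.

2.918 g/L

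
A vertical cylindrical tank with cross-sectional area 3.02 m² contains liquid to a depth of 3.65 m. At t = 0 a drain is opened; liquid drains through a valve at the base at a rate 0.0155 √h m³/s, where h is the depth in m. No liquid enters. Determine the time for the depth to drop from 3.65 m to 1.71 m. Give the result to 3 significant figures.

235 s

With no inflow, A dh/dt = −0.0155 √h.
∫ h^(−1/2) dh = −(0.0155/A) ∫ dt, giving 2√h = 2√h₀ − (0.0155/A) t.
t = 2A(√h₀ − √h)/0.0155 = 2·3.02·(√3.65 − √1.71)/0.0155
  = 6.0400 × (1.9105 − 1.3077) / 0.0155 = 234.91 s.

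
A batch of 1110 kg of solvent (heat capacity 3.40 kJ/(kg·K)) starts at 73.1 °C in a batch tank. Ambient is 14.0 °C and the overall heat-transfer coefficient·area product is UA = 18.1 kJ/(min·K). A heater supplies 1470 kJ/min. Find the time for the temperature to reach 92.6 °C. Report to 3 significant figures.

445 min

M c_p dT/dt = −UA(T − T_amb) + Q̇.
τ = M c_p/UA = 208.51 min; T_ss = T_amb + Q̇/UA = 14.0 + 1470/18.1 = 95.215 °C.
T(t) = T_ss + (T₀ − T_ss)e^(−t/τ); set T = 92.6:
t = −τ ln[(T − T_ss)/(T₀ − T_ss)] = −208.51 · ln(0.11826) = 445.13 min.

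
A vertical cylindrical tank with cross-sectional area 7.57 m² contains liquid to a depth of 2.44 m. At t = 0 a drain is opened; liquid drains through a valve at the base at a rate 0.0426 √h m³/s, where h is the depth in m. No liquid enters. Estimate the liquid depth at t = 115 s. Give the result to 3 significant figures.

With no inflow, A dh/dt = −0.0426 √h.
Separate and integrate: 2(√h − √h₀) = −(0.0426/A) t.
√h = √2.44 − 0.0426·115/(2·7.57) = 1.5620 − 0.32358 = 1.2385.
h = 1.2385² = 1.5338 m.

1.53 m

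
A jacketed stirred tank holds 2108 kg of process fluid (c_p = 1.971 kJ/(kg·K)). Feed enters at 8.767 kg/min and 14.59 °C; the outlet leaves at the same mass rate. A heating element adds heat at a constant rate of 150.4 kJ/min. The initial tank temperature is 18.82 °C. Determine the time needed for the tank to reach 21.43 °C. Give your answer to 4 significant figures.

210.5 min

Energy balance: M c_p dT/dt = ṁ c_p (T_in − T) + 150.4.
τ = M/ṁ = 240.447 min; T_ss = T_in + Q̇/(ṁ c_p) = 23.2938 °C.
T(t) = T_ss + (T₀ − T_ss) e^(−t/τ). Set T = 21.43:
e^(−t/τ) = (21.43 − 23.2938)/(18.82 − 23.2938) = 0.416607
t = −240.447 · ln(0.416607) = 210.539 min.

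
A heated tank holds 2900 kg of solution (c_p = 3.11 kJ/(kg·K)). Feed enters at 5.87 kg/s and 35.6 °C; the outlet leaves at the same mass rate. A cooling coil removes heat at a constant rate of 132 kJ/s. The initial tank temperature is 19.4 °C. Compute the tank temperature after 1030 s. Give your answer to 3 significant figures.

27.3 °C

M c_p dT/dt = ṁ c_p (T_in − T) − Q̇.
Rearrange: dT/dt = (T_ss − T)/τ with τ = M/ṁ = 494.04 s and T_ss = T_in − Q̇/(ṁ c_p) = 28.369 °C.
T approaches T_ss exponentially: T(t) = T_ss + (T₀ − T_ss) e^(−t/τ).
T(1030) = 28.369 + (-8.9694)·e^(−1030/494.04) = 28.369 + (-8.9694)·0.12432 = 27.254 °C.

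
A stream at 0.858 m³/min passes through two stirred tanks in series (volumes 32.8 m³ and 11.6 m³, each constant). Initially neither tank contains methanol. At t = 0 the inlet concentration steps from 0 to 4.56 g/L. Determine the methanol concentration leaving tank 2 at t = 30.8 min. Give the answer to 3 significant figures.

Each tank obeys Vᵢ dCᵢ/dt = Q(Cᵢ₋₁ − Cᵢ), so τᵢ = Vᵢ/Q.
τ₁ = 32.8/0.858 = 38.228 min; τ₂ = 11.6/0.858 = 13.520 min.
Solving the cascade with C₁(0)=C₂(0)=0 gives C₂(t) = C_in[1 − (τ₁ e^(−t/τ₁) − τ₂ e^(−t/τ₂))/(τ₁ − τ₂)].
At t = 30.8: e^(−t/τ₁) = 0.44678, e^(−t/τ₂) = 0.10247.
C₂ = 4.56·[1 − (38.228·0.44678 − 13.520·0.10247)/(24.709)] = 4.56·0.36482 = 1.6636 g/L.

1.66 g/L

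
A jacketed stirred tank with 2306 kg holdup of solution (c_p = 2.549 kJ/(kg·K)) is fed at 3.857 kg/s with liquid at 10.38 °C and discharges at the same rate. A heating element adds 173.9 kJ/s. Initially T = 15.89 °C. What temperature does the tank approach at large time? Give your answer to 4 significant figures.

Heat balance on the well-mixed liquid: M c_p dT/dt = ṁ c_p (T_in − T) + 173.9.
At steady state dT/dt = 0 ⇒ T_ss = T_in + Q̇/(ṁ c_p) = 10.38 + 173.9/(3.857·2.549) = 28.0681 °C.

28.07 °C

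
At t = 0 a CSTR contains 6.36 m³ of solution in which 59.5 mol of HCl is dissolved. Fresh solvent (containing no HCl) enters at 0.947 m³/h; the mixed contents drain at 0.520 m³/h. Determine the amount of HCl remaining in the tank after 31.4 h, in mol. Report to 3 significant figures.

15.0 mol

Total volume: dV/dt = Q_in − Q_out = 0.42700 m³/h, so V(t) = 6.36 + 0.42700 t and V(31.4) = 19.768 m³.
Solute balance: dm/dt = 0 − Q_out C = −Q_out m/V(t).
Separate: dm/m = −Q_out dt/V(t) ⇒ ln(m/m₀) = −(Q_out/(Q_in−Q_out)) ln(V/V₀).
m = m₀ (V₀/V)^(Q_out/(Q_in−Q_out)) = 59.5 × (6.36/19.768)^(1.2178) = 14.954 mol.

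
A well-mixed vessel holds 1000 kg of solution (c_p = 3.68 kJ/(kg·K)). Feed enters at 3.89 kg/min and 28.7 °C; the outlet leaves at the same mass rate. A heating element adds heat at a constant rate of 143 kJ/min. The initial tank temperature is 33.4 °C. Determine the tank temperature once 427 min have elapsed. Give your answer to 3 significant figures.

Unsteady energy balance on the tank contents: M c_p dT/dt = ṁ c_p (T_in − T) + 143.
τ = M/ṁ = 257.07 min; T_ss = T_in + Q̇/(ṁ c_p) = 28.7 + 143/(3.89·3.68) = 38.689 °C.
Integrating: T(t) = T_ss + (T₀ − T_ss) e^(−t/τ).
T(427) = 38.689 + (-5.2894)·e^(−427/257.07) = 38.689 + (-5.2894)·0.18994 = 37.685 °C.

37.7 °C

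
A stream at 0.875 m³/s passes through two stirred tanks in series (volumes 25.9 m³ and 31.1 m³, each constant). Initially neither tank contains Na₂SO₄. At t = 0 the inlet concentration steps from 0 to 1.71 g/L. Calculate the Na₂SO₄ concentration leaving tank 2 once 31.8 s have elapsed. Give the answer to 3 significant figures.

0.439 g/L

Time constants: τᵢ = Vᵢ/Q for each well-mixed tank.
τ₁ = 25.9/0.875 = 29.600 s; τ₂ = 31.1/0.875 = 35.543 s.
Tank 1: C₁ = C_in(1 − e^(−t/τ₁)). Tank 2 (τ₁ ≠ τ₂): C₂ = C_in[1 − (τ₁ e^(−t/τ₁) − τ₂ e^(−t/τ₂))/(τ₁ − τ₂)].
At t = 31.8: e^(−t/τ₁) = 0.34153, e^(−t/τ₂) = 0.40873.
C₂ = 1.71·[1 − (29.600·0.34153 − 35.543·0.40873)/(-5.9429)] = 1.71·0.25654 = 0.43868 g/L.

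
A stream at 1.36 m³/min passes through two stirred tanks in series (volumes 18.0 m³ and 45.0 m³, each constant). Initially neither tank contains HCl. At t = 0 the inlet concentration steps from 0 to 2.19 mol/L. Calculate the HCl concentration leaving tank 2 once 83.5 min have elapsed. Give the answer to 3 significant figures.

1.90 mol/L

Species balance on tank i: dCᵢ/dt = (Cᵢ₋₁ − Cᵢ)/τᵢ with τᵢ = Vᵢ/Q.
τ₁ = 18.0/1.36 = 13.235 min; τ₂ = 45.0/1.36 = 33.088 min.
Tank 1: C₁ = C_in(1 − e^(−t/τ₁)). Tank 2 (τ₁ ≠ τ₂): C₂ = C_in[1 − (τ₁ e^(−t/τ₁) − τ₂ e^(−t/τ₂))/(τ₁ − τ₂)].
At t = 83.5: e^(−t/τ₁) = 0.0018201, e^(−t/τ₂) = 0.080174.
C₂ = 2.19·[1 − (13.235·0.0018201 − 33.088·0.080174)/(-19.853)] = 2.19·0.86759 = 1.9000 mol/L.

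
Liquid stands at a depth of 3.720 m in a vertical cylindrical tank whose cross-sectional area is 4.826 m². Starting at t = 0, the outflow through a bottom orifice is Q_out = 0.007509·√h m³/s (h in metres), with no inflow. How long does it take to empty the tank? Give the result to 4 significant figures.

Volume balance on the tank: A dh/dt = −0.007509 √h.
∫ h^(−1/2) dh = −(0.007509/A) ∫ dt, giving 2√h = 2√h₀ − (0.007509/A) t.
Tank is empty when √h = 0: t_empty = 2A√h₀/0.007509.
t_empty = 2·4.826·√3.720/0.007509 = 9.65200·1.92873/0.007509 = 2479.17 s.

2479 s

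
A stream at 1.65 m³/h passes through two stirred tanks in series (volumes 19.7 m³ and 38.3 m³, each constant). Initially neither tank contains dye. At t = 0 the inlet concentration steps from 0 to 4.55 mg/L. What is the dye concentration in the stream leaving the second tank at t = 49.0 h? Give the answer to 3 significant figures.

3.49 mg/L

Time constants: τᵢ = Vᵢ/Q for each well-mixed tank.
τ₁ = 19.7/1.65 = 11.939 h; τ₂ = 38.3/1.65 = 23.212 h.
Tank 1: C₁ = C_in(1 − e^(−t/τ₁)). Tank 2 (τ₁ ≠ τ₂): C₂ = C_in[1 − (τ₁ e^(−t/τ₁) − τ₂ e^(−t/τ₂))/(τ₁ − τ₂)].
At t = 49.0: e^(−t/τ₁) = 0.016506, e^(−t/τ₂) = 0.12112.
C₂ = 4.55·[1 − (11.939·0.016506 − 23.212·0.12112)/(-11.273)] = 4.55·0.76808 = 3.4947 mg/L.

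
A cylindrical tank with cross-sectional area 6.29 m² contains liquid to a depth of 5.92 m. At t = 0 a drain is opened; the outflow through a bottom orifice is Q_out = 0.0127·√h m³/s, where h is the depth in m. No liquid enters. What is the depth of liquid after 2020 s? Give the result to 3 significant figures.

0.155 m

Mass balance (ρ constant): A dh/dt = −0.0127 √h.
This is separable: 2 d(√h)/dt = −0.0127/A, so √h = √h₀ − (0.0127/(2A)) t.
√h = √5.92 − 0.0127·2020/(2·6.29) = 2.4331 − 2.0393 = 0.39384.
h = 0.39384² = 0.15511 m.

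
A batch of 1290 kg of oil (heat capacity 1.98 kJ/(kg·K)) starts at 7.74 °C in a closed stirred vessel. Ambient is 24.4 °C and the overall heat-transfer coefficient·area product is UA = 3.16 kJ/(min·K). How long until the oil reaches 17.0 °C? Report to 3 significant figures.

656 min

M c_p dT/dt = −UA(T − T_amb).
τ = M c_p/UA = 808.29 min; T_ss = T_amb = 24.400 °C.
T(t) = T_ss + (T₀ − T_ss)e^(−t/τ); set T = 17.0:
t = −τ ln[(T − T_ss)/(T₀ − T_ss)] = −808.29 · ln(0.44418) = 655.95 min.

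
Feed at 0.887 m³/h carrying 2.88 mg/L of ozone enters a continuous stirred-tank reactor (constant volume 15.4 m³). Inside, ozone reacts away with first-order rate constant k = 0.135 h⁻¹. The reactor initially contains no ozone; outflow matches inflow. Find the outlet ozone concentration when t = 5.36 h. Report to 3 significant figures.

Accumulation = in − out − consumed: V dC/dt = Q C_in − Q C − k V C.
dC/dt = (Q/V) C_in − (Q/V + k) C; effective rate a = Q/V + k = 0.057597 + 0.135 = 0.19260 h⁻¹.
C_ss = Q C_in/(Q + kV) = 0.86128 mg/L; C(t) = C_ss + (C₀ − C_ss) e^(−a t).
C(5.36) = 0.86128 + (-0.86128)·e^(−0.19260·5.36) = 0.86128 + (-0.86128)·0.35618 = 0.55451 mg/L.

0.555 mg/L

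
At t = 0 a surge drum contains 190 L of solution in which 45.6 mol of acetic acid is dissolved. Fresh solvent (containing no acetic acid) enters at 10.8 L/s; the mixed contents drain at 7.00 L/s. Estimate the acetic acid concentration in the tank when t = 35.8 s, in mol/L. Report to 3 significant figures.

Let m(t) be the amount of acetic acid. Volume: V(t) = V₀ + (Q_in − Q_out) t = 190 + 3.8000 t; V(35.8) = 326.04 L.
Species balance (pure solvent in): dm/dt = −Q_out · m/V(t).
dm/m = −Q_out dt/(V₀ + 3.8000 t); integrating gives ln(m/m₀) = −(Q_out/(Q_in−Q_out)) ln(V/V₀).
m = m₀ (V₀/V)^(Q_out/(Q_in−Q_out)) = 45.6 × (190/326.04)^(1.8421) = 16.864 mol.
C = m/V = 16.864/326.04 = 0.051724 mol/L.

0.0517 mol/L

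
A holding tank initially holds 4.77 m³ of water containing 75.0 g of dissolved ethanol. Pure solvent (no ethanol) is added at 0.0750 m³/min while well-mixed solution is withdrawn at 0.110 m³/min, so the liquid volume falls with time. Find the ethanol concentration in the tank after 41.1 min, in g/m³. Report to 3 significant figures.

Total volume: dV/dt = Q_in − Q_out = -0.035000 m³/min, so V(t) = 4.77 − 0.035000 t and V(41.1) = 3.3315 m³.
Solute balance: dm/dt = 0 − Q_out C = −Q_out m/V(t).
dm/m = −Q_out dt/(V₀ − 0.035000 t); integrating gives ln(m/m₀) = −(Q_out/(Q_in−Q_out)) ln(V/V₀).
m = m₀ (V₀/V)^(Q_out/(Q_in−Q_out)) = 75.0 × (4.77/3.3315)^(-3.1429) = 24.275 g.
C = m/V = 24.275/3.3315 = 7.2865 g/m³.

7.29 g/m³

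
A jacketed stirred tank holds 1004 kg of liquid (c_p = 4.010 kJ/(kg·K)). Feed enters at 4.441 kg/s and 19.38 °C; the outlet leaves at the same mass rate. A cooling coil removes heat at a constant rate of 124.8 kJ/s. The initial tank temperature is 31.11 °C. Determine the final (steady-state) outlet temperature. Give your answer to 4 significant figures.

12.37 °C

Unsteady energy balance on the tank contents: M c_p dT/dt = ṁ c_p (T_in − T) − 124.8.
At steady state dT/dt = 0 ⇒ T_ss = T_in − Q̇/(ṁ c_p) = 19.38 − 124.8/(4.441·4.010) = 12.3721 °C.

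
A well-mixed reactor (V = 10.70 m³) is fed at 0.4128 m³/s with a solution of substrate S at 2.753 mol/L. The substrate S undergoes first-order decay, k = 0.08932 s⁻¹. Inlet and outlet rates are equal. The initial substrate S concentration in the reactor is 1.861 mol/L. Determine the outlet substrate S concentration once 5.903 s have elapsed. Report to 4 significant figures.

1.315 mol/L

V dC/dt = Q(C_in − C) − k V C.
This is linear with rate a = Q/V + k = 0.127899 s⁻¹.
C_ss = Q C_in/(Q + kV) = 0.830412 mol/L; C(t) = C_ss + (C₀ − C_ss) e^(−a t).
C(5.903) = 0.830412 + (1.03059)·e^(−0.127899·5.903) = 0.830412 + (1.03059)·0.470015 = 1.31480 mol/L.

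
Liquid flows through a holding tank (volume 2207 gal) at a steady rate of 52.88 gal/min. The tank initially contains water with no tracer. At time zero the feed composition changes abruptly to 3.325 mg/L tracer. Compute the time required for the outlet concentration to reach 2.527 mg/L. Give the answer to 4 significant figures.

Species balance: V dC/dt = Q(C_in − C) ⇒ τ = V/Q = 41.7360 min.
C(t) = C_in + (C₀ − C_in) e^(−t/τ). Set C = 2.527 and solve for t:
e^(−t/τ) = (C − C_in)/(C₀ − C_in) = (2.527 − 3.325)/(0 − 3.325) = 0.240000
t = −τ ln(…) = 41.7360 × 1.42712 = 59.5621 min.

59.56 min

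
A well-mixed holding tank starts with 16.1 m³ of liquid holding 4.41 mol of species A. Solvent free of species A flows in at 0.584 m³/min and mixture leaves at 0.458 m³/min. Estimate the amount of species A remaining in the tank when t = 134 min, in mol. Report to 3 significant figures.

0.325 mol

Let m(t) be the amount of species A. Volume: V(t) = V₀ + (Q_in − Q_out) t = 16.1 + 0.12600 t; V(134) = 32.984 m³.
No species A enters, so dm/dt = −Q_out · (m/V).
dm/m = −Q_out dt/(V₀ + 0.12600 t); integrating gives ln(m/m₀) = −(Q_out/(Q_in−Q_out)) ln(V/V₀).
m = m₀ (V₀/V)^(Q_out/(Q_in−Q_out)) = 4.41 × (16.1/32.984)^(3.6349) = 0.32527 mol.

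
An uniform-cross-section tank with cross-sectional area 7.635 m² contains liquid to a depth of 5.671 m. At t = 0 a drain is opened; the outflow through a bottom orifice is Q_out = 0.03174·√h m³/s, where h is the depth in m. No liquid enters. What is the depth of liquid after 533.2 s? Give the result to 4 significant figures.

With no inflow, A dh/dt = −0.03174 √h.
∫ h^(−1/2) dh = −(0.03174/A) ∫ dt, giving 2√h = 2√h₀ − (0.03174/A) t.
√h = √5.671 − 0.03174·533.2/(2·7.635) = 2.38139 − 1.10830 = 1.27308.
h = 1.27308² = 1.62074 m.

1.621 m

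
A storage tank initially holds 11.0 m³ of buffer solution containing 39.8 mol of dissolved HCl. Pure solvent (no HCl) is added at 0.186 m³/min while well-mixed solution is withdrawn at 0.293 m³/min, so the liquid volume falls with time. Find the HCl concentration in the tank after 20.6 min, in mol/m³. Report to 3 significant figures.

Let m(t) be the amount of HCl. Volume: V(t) = V₀ + (Q_in − Q_out) t = 11.0 − 0.10700 t; V(20.6) = 8.7958 m³.
Solute balance: dm/dt = 0 − Q_out C = −Q_out m/V(t).
dm/m = −Q_out dt/(V₀ − 0.10700 t); integrating gives ln(m/m₀) = −(Q_out/(Q_in−Q_out)) ln(V/V₀).
m = m₀ (V₀/V)^(Q_out/(Q_in−Q_out)) = 39.8 × (11.0/8.7958)^(-2.7383) = 21.575 mol.
C = m/V = 21.575/8.7958 = 2.4528 mol/m³.

2.45 mol/m³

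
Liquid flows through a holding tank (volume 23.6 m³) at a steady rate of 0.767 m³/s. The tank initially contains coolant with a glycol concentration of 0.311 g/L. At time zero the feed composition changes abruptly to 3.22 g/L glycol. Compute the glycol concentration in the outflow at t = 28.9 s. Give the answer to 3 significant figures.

Species balance on the tank: V dC/dt = Q(C_in − C).
Rewrite as dC/dt + C/τ = C_in/τ, τ = V/Q = 30.769 s.
Integrating: C(t) = C_in + (C₀ − C_in) e^(−t/τ).
C(28.9) = 3.22 + (0.311 − 3.22)·e^(−28.9/30.769) = 3.22 + (-2.9090)·0.39092 = 2.0828 g/L.

2.08 g/L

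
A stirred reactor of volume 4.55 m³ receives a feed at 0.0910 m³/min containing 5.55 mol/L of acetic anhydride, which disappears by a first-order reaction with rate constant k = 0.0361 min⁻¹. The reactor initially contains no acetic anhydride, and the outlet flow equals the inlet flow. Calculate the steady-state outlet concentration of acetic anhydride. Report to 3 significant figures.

1.98 mol/L

V dC/dt = Q(C_in − C) − k V C.
At steady state: 0 = Q C_in − (Q + kV) C_ss, so C_ss = Q C_in/(Q + kV).
C_ss = 0.0910·5.55/(0.0910 + 0.0361·4.55) = 0.50505/0.25526 = 1.9786 mol/L.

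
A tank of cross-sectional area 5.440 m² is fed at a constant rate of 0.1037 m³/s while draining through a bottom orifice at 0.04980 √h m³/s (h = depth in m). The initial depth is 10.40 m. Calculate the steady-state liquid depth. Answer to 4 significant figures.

Level balance: A dh/dt = 0.1037 − 0.04980 √h. Setting dh/dt = 0:
Q_in = 0.04980 √h_ss ⇒ √h_ss = 0.1037/0.04980 = 2.08233.
h_ss = 2.08233² = 4.33610 m. (Since h₀ = 10.40 m > h_ss, the level will fall toward this value.)

4.336 m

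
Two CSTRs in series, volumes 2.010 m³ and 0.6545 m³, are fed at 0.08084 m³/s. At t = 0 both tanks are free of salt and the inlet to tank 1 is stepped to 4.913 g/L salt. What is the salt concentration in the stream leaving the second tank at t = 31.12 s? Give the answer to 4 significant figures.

Species balance on tank i: dCᵢ/dt = (Cᵢ₋₁ − Cᵢ)/τᵢ with τᵢ = Vᵢ/Q.
τ₁ = 2.010/0.08084 = 24.8639 s; τ₂ = 0.6545/0.08084 = 8.09624 s.
Solving the cascade with C₁(0)=C₂(0)=0 gives C₂(t) = C_in[1 − (τ₁ e^(−t/τ₁) − τ₂ e^(−t/τ₂))/(τ₁ − τ₂)].
At t = 31.12: e^(−t/τ₁) = 0.286043, e^(−t/τ₂) = 0.0214129.
C₂ = 4.913·[1 − (24.8639·0.286043 − 8.09624·0.0214129)/(16.7677)] = 4.913·0.586181 = 2.87991 g/L.

2.880 g/L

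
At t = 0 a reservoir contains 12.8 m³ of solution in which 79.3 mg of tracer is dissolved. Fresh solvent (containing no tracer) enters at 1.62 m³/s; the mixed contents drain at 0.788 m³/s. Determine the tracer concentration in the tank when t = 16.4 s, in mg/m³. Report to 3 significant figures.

Let m(t) be the amount of tracer. Volume: V(t) = V₀ + (Q_in − Q_out) t = 12.8 + 0.83200 t; V(16.4) = 26.445 m³.
Solute balance: dm/dt = 0 − Q_out C = −Q_out m/V(t).
Separate: dm/m = −Q_out dt/V(t) ⇒ ln(m/m₀) = −(Q_out/(Q_in−Q_out)) ln(V/V₀).
m = m₀ (V₀/V)^(Q_out/(Q_in−Q_out)) = 79.3 × (12.8/26.445)^(0.94712) = 39.885 mg.
C = m/V = 39.885/26.445 = 1.5082 mg/m³.

1.51 mg/m³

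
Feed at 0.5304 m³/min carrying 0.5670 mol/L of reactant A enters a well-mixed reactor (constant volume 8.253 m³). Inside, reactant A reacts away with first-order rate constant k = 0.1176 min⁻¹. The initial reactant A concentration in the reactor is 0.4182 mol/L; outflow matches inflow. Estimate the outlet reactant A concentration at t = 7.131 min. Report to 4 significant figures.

0.2599 mol/L

Species balance: V dC/dt = Q C_in − Q C − k V C.
dC/dt = (Q/V) C_in − (Q/V + k) C; effective rate a = Q/V + k = 0.0642675 + 0.1176 = 0.181868 min⁻¹.
C_ss = Q C_in/(Q + kV) = 0.200364 mol/L; C(t) = C_ss + (C₀ − C_ss) e^(−a t).
C(7.131) = 0.200364 + (0.217836)·e^(−0.181868·7.131) = 0.200364 + (0.217836)·0.273379 = 0.259916 mol/L.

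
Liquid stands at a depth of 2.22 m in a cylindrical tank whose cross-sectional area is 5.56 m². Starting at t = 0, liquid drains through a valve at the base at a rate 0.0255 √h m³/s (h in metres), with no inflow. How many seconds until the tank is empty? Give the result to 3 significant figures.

With no inflow, A dh/dt = −0.0255 √h.
∫ h^(−1/2) dh = −(0.0255/A) ∫ dt, giving 2√h = 2√h₀ − (0.0255/A) t.
Tank is empty when √h = 0: t_empty = 2A√h₀/0.0255.
t_empty = 2·5.56·√2.22/0.0255 = 11.120·1.4900/0.0255 = 649.74 s.

650 s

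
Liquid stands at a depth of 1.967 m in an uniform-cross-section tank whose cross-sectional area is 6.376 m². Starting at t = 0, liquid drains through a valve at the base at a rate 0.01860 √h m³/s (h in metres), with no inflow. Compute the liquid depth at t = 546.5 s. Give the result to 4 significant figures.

With no inflow, A dh/dt = −0.01860 √h.
Separate and integrate: 2(√h − √h₀) = −(0.01860/A) t.
√h = √1.967 − 0.01860·546.5/(2·6.376) = 1.40250 − 0.797122 = 0.605376.
h = 0.605376² = 0.366480 m.

0.3665 m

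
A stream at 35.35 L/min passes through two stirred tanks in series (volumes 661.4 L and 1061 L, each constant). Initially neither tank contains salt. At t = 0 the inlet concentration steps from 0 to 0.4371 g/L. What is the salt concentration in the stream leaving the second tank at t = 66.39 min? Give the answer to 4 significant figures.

Species balance on tank i: dCᵢ/dt = (Cᵢ₋₁ − Cᵢ)/τᵢ with τᵢ = Vᵢ/Q.
τ₁ = 661.4/35.35 = 18.7100 min; τ₂ = 1061/35.35 = 30.0141 min.
Tank 1: C₁ = C_in(1 − e^(−t/τ₁)). Tank 2 (τ₁ ≠ τ₂): C₂ = C_in[1 − (τ₁ e^(−t/τ₁) − τ₂ e^(−t/τ₂))/(τ₁ − τ₂)].
At t = 66.39: e^(−t/τ₁) = 0.0287717, e^(−t/τ₂) = 0.109486.
C₂ = 0.4371·[1 − (18.7100·0.0287717 − 30.0141·0.109486)/(-11.3041)] = 0.4371·0.756919 = 0.330849 g/L.

0.3308 g/L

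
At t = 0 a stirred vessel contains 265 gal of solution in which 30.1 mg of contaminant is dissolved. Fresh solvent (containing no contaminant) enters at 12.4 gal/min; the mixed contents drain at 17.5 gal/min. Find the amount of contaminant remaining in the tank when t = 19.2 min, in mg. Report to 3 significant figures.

Let m(t) be the amount of contaminant. Volume: V(t) = V₀ + (Q_in − Q_out) t = 265 − 5.1000 t; V(19.2) = 167.08 gal.
No contaminant enters, so dm/dt = −Q_out · (m/V).
dm/m = −Q_out dt/(V₀ − 5.1000 t); integrating gives ln(m/m₀) = −(Q_out/(Q_in−Q_out)) ln(V/V₀).
m = m₀ (V₀/V)^(Q_out/(Q_in−Q_out)) = 30.1 × (265/167.08)^(-3.4314) = 6.1829 mg.

6.18 mg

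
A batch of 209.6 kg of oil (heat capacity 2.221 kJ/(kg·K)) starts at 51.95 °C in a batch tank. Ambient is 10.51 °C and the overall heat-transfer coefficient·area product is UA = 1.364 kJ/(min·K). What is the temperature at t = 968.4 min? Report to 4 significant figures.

12.94 °C

Energy balance: M c_p dT/dt = −UA(T − T_amb).
dT/dt = (T_ss − T)/τ with T_ss = T_amb = 10.5100 °C, τ = M c_p/UA = 209.6·2.221/1.364 = 341.291 min.
Integrating: T(t) = T_ss + (T₀ − T_ss) e^(−t/τ).
T(968.4) = 10.5100 + (41.4400)·0.0585744 = 12.9373 °C.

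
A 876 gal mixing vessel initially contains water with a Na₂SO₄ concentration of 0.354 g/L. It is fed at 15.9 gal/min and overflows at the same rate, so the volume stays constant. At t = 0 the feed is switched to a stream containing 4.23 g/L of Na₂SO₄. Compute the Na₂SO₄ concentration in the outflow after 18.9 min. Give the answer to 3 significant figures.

Mass balance on the solute (V constant): V dC/dt = Q(C_in − C).
So dC/dt = (C_in − C)/τ with τ = V/Q = 876/15.9 = 55.094 min.
Solution: C(t) = C_in + (C₀ − C_in) e^(−t/τ).
C(18.9) = 4.23 + (0.354 − 4.23)·e^(−18.9/55.094) = 4.23 + (-3.8760)·0.70960 = 1.4796 g/L.

1.48 g/L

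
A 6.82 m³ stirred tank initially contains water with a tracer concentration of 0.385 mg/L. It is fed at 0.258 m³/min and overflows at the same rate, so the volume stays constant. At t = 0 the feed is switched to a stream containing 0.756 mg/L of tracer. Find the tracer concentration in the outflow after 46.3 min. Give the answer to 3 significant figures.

Mass balance on the solute (V constant): V dC/dt = Q(C_in − C).
Rewrite as dC/dt + C/τ = C_in/τ, τ = V/Q = 26.434 min.
C approaches C_in exponentially: C(t) = C_in + (C₀ − C_in) e^(−t/τ).
C(46.3) = 0.756 + (0.385 − 0.756)·e^(−46.3/26.434) = 0.756 + (-0.37100)·0.17351 = 0.69163 mg/L.

0.692 mg/L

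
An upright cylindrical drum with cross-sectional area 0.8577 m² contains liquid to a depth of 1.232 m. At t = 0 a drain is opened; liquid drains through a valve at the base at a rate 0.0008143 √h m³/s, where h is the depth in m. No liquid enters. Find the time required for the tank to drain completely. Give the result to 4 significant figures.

2338 s

Volume balance on the tank: A dh/dt = −0.0008143 √h.
This is separable: 2 d(√h)/dt = −0.0008143/A, so √h = √h₀ − (0.0008143/(2A)) t.
Set h = 0: 2√h₀ = (0.0008143/A) t_empty ⇒ t_empty = 2A√h₀/0.0008143.
t_empty = 2·0.8577·√1.232/0.0008143 = 1.71540·1.10995/0.0008143 = 2338.23 s.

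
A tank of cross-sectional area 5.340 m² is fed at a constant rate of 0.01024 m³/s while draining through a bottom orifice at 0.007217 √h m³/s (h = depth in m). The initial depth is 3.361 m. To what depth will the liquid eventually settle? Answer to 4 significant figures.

Level balance: A dh/dt = 0.01024 − 0.007217 √h. Setting dh/dt = 0:
Q_in = 0.007217 √h_ss ⇒ √h_ss = 0.01024/0.007217 = 1.41887.
h_ss = 1.41887² = 2.01320 m. (Since h₀ = 3.361 m > h_ss, the level will fall toward this value.)

2.013 m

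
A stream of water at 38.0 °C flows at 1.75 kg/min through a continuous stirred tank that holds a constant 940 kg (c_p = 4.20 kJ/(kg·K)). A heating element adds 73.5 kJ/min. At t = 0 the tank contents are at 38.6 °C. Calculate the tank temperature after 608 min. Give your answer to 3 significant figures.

45.0 °C

Energy balance: M c_p dT/dt = ṁ c_p (T_in − T) + 73.5.
Rearrange: dT/dt = (T_ss − T)/τ with τ = M/ṁ = 537.14 min and T_ss = T_in + Q̇/(ṁ c_p) = 48.000 °C.
This is linear first-order; T(t) = T_ss + (T₀ − T_ss) e^(−t/τ).
T(608) = 48.000 + (-9.4000)·e^(−608/537.14) = 48.000 + (-9.4000)·0.32242 = 44.969 °C.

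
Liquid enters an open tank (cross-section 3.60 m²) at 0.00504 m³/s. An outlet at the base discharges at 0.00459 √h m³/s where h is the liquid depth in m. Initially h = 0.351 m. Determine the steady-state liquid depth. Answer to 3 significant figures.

A dh/dt = Q_in − 0.00459 √h. Steady state requires inflow = outflow:
Q_in = 0.00459 √h_ss ⇒ √h_ss = 0.00504/0.00459 = 1.0980.
h_ss = 1.0980² = 1.2057 m. (Since h₀ = 0.351 m < h_ss, the level will rise toward this value.)

1.21 m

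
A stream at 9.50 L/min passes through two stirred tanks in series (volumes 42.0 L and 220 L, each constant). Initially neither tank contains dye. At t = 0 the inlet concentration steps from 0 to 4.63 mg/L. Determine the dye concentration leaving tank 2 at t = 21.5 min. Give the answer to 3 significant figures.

Time constants: τᵢ = Vᵢ/Q for each well-mixed tank.
τ₁ = 42.0/9.50 = 4.4211 min; τ₂ = 220/9.50 = 23.158 min.
Solving the cascade with C₁(0)=C₂(0)=0 gives C₂(t) = C_in[1 − (τ₁ e^(−t/τ₁) − τ₂ e^(−t/τ₂))/(τ₁ − τ₂)].
At t = 21.5: e^(−t/τ₁) = 0.0077265, e^(−t/τ₂) = 0.39518.
C₂ = 4.63·[1 − (4.4211·0.0077265 − 23.158·0.39518)/(-18.737)] = 4.63·0.51340 = 2.3770 mg/L.

2.38 mg/L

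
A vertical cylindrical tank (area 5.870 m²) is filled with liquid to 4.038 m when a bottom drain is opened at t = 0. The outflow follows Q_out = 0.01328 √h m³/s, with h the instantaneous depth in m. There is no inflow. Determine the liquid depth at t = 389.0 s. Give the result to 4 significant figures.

2.463 m

A dh/dt = −Q_out = −0.01328 √h.
Separate and integrate: 2(√h − √h₀) = −(0.01328/A) t.
√h = √4.038 − 0.01328·389.0/(2·5.870) = 2.00948 − 0.440027 = 1.56945.
h = 1.56945² = 2.46317 m.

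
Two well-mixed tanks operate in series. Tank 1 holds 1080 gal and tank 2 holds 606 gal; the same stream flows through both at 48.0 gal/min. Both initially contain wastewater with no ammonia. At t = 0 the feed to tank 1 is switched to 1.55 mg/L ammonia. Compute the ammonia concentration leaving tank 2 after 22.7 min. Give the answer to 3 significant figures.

0.590 mg/L

Time constants: τᵢ = Vᵢ/Q for each well-mixed tank.
τ₁ = 1080/48.0 = 22.500 min; τ₂ = 606/48.0 = 12.625 min.
Solving the cascade with C₁(0)=C₂(0)=0 gives C₂(t) = C_in[1 − (τ₁ e^(−t/τ₁) − τ₂ e^(−t/τ₂))/(τ₁ − τ₂)].
At t = 22.7: e^(−t/τ₁) = 0.36462, e^(−t/τ₂) = 0.16563.
C₂ = 1.55·[1 − (22.500·0.36462 − 12.625·0.16563)/(9.8750)] = 1.55·0.38096 = 0.59049 mg/L.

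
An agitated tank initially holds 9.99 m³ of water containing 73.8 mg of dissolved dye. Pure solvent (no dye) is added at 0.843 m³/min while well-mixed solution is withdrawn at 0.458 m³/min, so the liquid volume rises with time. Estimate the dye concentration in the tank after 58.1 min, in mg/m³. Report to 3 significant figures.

0.563 mg/m³

Total volume: dV/dt = Q_in − Q_out = 0.38500 m³/min, so V(t) = 9.99 + 0.38500 t and V(58.1) = 32.358 m³.
Solute balance: dm/dt = 0 − Q_out C = −Q_out m/V(t).
dm/m = −Q_out dt/(V₀ + 0.38500 t); integrating gives ln(m/m₀) = −(Q_out/(Q_in−Q_out)) ln(V/V₀).
m = m₀ (V₀/V)^(Q_out/(Q_in−Q_out)) = 73.8 × (9.99/32.358)^(1.1896) = 18.233 mg.
C = m/V = 18.233/32.358 = 0.56346 mg/m³.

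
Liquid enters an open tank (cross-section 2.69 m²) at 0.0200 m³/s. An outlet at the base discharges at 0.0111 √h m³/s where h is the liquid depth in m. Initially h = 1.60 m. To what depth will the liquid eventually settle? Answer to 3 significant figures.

Level balance: A dh/dt = 0.0200 − 0.0111 √h. Setting dh/dt = 0:
Q_in = 0.0111 √h_ss ⇒ √h_ss = 0.0200/0.0111 = 1.8018.
h_ss = 1.8018² = 3.2465 m. (Since h₀ = 1.60 m < h_ss, the level will rise toward this value.)

3.25 m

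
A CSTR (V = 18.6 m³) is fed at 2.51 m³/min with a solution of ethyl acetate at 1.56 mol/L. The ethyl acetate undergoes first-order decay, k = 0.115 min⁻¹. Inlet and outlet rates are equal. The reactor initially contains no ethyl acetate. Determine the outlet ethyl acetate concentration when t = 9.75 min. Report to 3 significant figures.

Species balance: V dC/dt = Q C_in − Q C − k V C.
This is linear with rate a = Q/V + k = 0.24995 min⁻¹.
C_ss = Q C_in/(Q + kV) = 0.84225 mol/L; C(t) = C_ss + (C₀ − C_ss) e^(−a t).
C(9.75) = 0.84225 + (-0.84225)·e^(−0.24995·9.75) = 0.84225 + (-0.84225)·0.087425 = 0.76861 mol/L.

0.769 mol/L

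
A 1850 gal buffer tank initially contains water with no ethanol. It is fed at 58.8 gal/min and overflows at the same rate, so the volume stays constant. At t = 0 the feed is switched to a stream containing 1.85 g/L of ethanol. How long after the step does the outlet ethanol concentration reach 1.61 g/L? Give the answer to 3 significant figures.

64.3 min

Species balance: V dC/dt = Q(C_in − C) ⇒ τ = V/Q = 31.463 min.
C(t) = C_in + (C₀ − C_in) e^(−t/τ). Set C = 1.61 and solve for t:
e^(−t/τ) = (C − C_in)/(C₀ − C_in) = (1.61 − 1.85)/(0 − 1.85) = 0.12973
t = −τ ln(…) = 31.463 × 2.0423 = 64.256 min.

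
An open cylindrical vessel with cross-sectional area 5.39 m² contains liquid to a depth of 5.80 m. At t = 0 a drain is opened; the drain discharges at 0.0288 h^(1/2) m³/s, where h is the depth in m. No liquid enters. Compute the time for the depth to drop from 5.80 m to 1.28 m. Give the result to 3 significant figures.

Mass balance (ρ constant): A dh/dt = −0.0288 √h.
∫ h^(−1/2) dh = −(0.0288/A) ∫ dt, giving 2√h = 2√h₀ − (0.0288/A) t.
t = 2A(√h₀ − √h)/0.0288 = 2·5.39·(√5.80 − √1.28)/0.0288
  = 10.780 × (2.4083 − 1.1314) / 0.0288 = 477.97 s.

478 s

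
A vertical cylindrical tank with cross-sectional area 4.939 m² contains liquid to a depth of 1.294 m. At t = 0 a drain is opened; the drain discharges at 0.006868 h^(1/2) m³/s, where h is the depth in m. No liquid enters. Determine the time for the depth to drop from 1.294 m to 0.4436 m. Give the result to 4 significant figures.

678.2 s

Mass balance (ρ constant): A dh/dt = −0.006868 √h.
Separate and integrate: 2(√h − √h₀) = −(0.006868/A) t.
t = 2A(√h₀ − √h)/0.006868 = 2·4.939·(√1.294 − √0.4436)/0.006868
  = 9.87800 × (1.13754 − 0.666033) / 0.006868 = 678.153 s.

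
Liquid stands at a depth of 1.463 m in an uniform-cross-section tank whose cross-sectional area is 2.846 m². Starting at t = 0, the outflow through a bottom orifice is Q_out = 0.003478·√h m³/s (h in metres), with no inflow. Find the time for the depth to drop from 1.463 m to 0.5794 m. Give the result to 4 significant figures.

A dh/dt = −Q_out = −0.003478 √h.
∫ h^(−1/2) dh = −(0.003478/A) ∫ dt, giving 2√h = 2√h₀ − (0.003478/A) t.
t = 2A(√h₀ − √h)/0.003478 = 2·2.846·(√1.463 − √0.5794)/0.003478
  = 5.69200 × (1.20955 − 0.761183) / 0.003478 = 733.777 s.

733.8 s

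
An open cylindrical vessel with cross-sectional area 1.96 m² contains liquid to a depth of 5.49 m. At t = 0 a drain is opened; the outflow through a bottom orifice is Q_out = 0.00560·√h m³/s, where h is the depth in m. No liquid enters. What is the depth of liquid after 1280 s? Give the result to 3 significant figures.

0.265 m

A dh/dt = −Q_out = −0.00560 √h.
This is separable: 2 d(√h)/dt = −0.00560/A, so √h = √h₀ − (0.00560/(2A)) t.
√h = √5.49 − 0.00560·1280/(2·1.96) = 2.3431 − 1.8286 = 0.51450.
h = 0.51450² = 0.26471 m.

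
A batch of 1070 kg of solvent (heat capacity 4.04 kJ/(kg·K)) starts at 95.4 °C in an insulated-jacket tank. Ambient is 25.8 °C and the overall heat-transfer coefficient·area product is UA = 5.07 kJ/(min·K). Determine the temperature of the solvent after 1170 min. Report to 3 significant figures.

43.4 °C

Lumped-capacitance energy balance: M c_p dT/dt = UA(T_amb − T).
dT/dt = (T_ss − T)/τ with T_ss = T_amb = 25.800 °C, τ = M c_p/UA = 1070·4.04/5.07 = 852.62 min.
This is linear first-order; T(t) = T_ss + (T₀ − T_ss) e^(−t/τ).
T(1170) = 25.800 + (69.600)·0.25354 = 43.446 °C.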